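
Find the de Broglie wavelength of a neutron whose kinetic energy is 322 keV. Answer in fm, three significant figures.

λ = 50.4 fm

KE = 322 keV = 5.158 × 10⁻¹⁴ J.
p = √(2mKE) = √(2 × 1.675 × 10⁻²⁷ × 5.158 × 10⁻¹⁴) = 1.315 × 10⁻²⁰ kg·m/s.
λ = h/p = 6.626 × 10⁻³⁴ / 1.315 × 10⁻²⁰ = 5.04 × 10⁻¹⁴ m = 50.4 fm.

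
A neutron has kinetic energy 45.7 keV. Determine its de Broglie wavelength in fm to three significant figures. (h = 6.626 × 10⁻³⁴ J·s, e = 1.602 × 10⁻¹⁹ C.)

λ = 134 fm

KE = 45.7 keV = 7.321 × 10⁻¹⁵ J.
p = √(2mKE) = √(2 × 1.675 × 10⁻²⁷ × 7.321 × 10⁻¹⁵) = 4.952 × 10⁻²¹ kg·m/s.
λ = h/p = 6.626 × 10⁻³⁴ / 4.952 × 10⁻²¹ = 1.34 × 10⁻¹³ m = 134 fm.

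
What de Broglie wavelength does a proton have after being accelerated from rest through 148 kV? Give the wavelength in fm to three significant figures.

λ = 74.4 fm

KE = eV = 1.602 × 10⁻¹⁹ × 1.480 × 10⁵ = 2.371 × 10⁻¹⁴ J.
p = √(2mKE) = √(2 × 1.673 × 10⁻²⁷ × 2.371 × 10⁻¹⁴) = 8.907 × 10⁻²¹ kg·m/s.
λ = h/p = 6.626 × 10⁻³⁴ / 8.907 × 10⁻²¹ = 7.44 × 10⁻¹⁴ m = 74.4 fm.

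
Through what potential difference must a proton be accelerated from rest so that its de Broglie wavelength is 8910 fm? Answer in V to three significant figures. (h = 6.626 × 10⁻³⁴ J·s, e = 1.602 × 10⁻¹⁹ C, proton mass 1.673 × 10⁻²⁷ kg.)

V = 10.3 V

p = h/λ = 6.626 × 10⁻³⁴ / 8.910 × 10⁻¹² = 7.437 × 10⁻²³ kg·m/s.
KE = p²/(2m) = 1.653 × 10⁻¹⁸ J.
V = KE/e = 1.653 × 10⁻¹⁸ / (1.602 × 10⁻¹⁹) = 10.3 V.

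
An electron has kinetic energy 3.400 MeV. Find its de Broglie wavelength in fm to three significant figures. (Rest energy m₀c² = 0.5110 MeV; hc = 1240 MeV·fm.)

Total energy E = KE + m₀c² = 3.400 + 0.5110 = 3.9110 MeV.
(pc)² = E² − (m₀c²)² = (3.9110)² − (0.5110)² = 15.03 MeV², so pc = 3.877 MeV.
λ = hc/(pc) = 1240 MeV·fm / 3.877 MeV = 320 fm.

λ = 320 fm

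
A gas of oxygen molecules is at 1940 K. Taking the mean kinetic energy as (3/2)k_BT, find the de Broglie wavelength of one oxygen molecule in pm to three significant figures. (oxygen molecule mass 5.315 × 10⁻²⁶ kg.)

KE = (3/2)k_BT = 1.5 × 1.381 × 10⁻²³ × 1940 = 4.019 × 10⁻²⁰ J.
p = √(2mKE) = √(2 × 5.315 × 10⁻²⁶ × 4.019 × 10⁻²⁰) = 6.536 × 10⁻²³ kg·m/s.
λ = h/p = 1.01 × 10⁻¹¹ m = 10.1 pm.

λ = 10.1 pm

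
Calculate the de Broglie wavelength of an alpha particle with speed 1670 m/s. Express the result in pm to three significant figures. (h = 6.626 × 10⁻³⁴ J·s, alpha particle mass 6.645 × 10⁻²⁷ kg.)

p = mv = 6.645 × 10⁻²⁷ × 1670 = 1.110 × 10⁻²³ kg·m/s.
λ = h/p = 6.626 × 10⁻³⁴ / 1.110 × 10⁻²³ = 5.97 × 10⁻¹¹ m = 59.7 pm.

λ = 59.7 pm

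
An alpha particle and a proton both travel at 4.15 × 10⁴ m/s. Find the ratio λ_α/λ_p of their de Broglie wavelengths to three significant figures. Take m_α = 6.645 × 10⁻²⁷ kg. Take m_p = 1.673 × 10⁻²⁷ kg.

At fixed v, p = mv so λ = h/(mv) ∝ 1/m.
λ_α/λ_p = m_p/m_α = 1.673 × 10⁻²⁷/6.645 × 10⁻²⁷ = 0.252.

λ_α/λ_p = 0.252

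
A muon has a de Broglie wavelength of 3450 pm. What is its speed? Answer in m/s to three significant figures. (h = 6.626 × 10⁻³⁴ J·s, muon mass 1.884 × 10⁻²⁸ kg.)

p = h/λ = 6.626 × 10⁻³⁴ / 3.450 × 10⁻⁹ = 1.921 × 10⁻²⁵ kg·m/s.
v = p/m = 1.921 × 10⁻²⁵ / 1.884 × 10⁻²⁸ = 1.02 × 10³ m/s = 1020 m/s.

v = 1020 m/s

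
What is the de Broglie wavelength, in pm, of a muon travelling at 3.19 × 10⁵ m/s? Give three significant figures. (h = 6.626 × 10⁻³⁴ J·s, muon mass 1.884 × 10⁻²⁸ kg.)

p = mv = 1.884 × 10⁻²⁸ × 3.19 × 10⁵ = 6.010 × 10⁻²³ kg·m/s.
λ = h/p = 6.626 × 10⁻³⁴ / 6.010 × 10⁻²³ = 1.10 × 10⁻¹¹ m = 11.0 pm.

λ = 11.0 pm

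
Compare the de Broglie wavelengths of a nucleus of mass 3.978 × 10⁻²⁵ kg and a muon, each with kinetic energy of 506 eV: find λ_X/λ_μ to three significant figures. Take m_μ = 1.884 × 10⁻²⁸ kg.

At fixed KE, p = √(2mKE) so λ = h/p ∝ 1/√m.
λ_X/λ_μ = √(m_μ/m_X) = √(1.884 × 10⁻²⁸/3.978 × 10⁻²⁵) = √(4.736 × 10⁻⁴) = 0.0218.

λ_X/λ_μ = 0.0218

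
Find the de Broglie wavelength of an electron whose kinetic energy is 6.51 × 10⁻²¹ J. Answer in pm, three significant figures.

p = √(2mKE) = √(2 × 9.109 × 10⁻³¹ × 6.510 × 10⁻²¹) = 1.089 × 10⁻²⁵ kg·m/s.
λ = h/p = 6.626 × 10⁻³⁴ / 1.089 × 10⁻²⁵ = 6.08 × 10⁻⁹ m = 6080 pm.

λ = 6080 pm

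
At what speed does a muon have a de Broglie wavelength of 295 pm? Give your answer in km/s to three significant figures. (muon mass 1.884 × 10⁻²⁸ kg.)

p = h/λ = 6.626 × 10⁻³⁴ / 2.950 × 10⁻¹⁰ = 2.246 × 10⁻²⁴ kg·m/s.
v = p/m = 2.246 × 10⁻²⁴ / 1.884 × 10⁻²⁸ = 1.19 × 10⁴ m/s = 11.9 km/s.

v = 11.9 km/s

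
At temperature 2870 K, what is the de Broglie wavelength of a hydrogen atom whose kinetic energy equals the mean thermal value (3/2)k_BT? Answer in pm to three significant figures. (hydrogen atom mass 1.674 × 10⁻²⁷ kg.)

λ = 47.0 pm

KE = (3/2)k_BT = 1.5 × 1.381 × 10⁻²³ × 2870 = 5.945 × 10⁻²⁰ J.
p = √(2mKE) = √(2 × 1.674 × 10⁻²⁷ × 5.945 × 10⁻²⁰) = 1.411 × 10⁻²³ kg·m/s.
λ = h/p = 4.70 × 10⁻¹¹ m = 47.0 pm.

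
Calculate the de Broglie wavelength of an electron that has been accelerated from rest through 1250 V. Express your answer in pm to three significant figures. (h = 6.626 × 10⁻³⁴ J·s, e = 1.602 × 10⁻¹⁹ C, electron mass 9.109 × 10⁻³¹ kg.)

KE = eV = 1.602 × 10⁻¹⁹ × 1250 = 2.003 × 10⁻¹⁶ J.
p = √(2mKE) = √(2 × 9.109 × 10⁻³¹ × 2.003 × 10⁻¹⁶) = 1.910 × 10⁻²³ kg·m/s.
λ = h/p = 6.626 × 10⁻³⁴ / 1.910 × 10⁻²³ = 3.47 × 10⁻¹¹ m = 34.7 pm.

λ = 34.7 pm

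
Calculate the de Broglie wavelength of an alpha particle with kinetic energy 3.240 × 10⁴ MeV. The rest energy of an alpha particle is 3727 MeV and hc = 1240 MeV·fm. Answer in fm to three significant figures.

Total energy E = KE + m₀c² = 3.240 × 10⁴ + 3727 = 36127 MeV.
(pc)² = E² − (m₀c²)² = (36127)² − (3727)² = 1.291 × 10⁹ MeV², so pc = 3.593 × 10⁴ MeV.
λ = hc/(pc) = 1240 MeV·fm / 3.593 × 10⁴ MeV = 0.0345 fm.

λ = 0.0345 fm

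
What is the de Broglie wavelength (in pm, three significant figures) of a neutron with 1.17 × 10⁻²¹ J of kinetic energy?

p = √(2mKE) = √(2 × 1.675 × 10⁻²⁷ × 1.170 × 10⁻²¹) = 1.980 × 10⁻²⁴ kg·m/s.
λ = h/p = 6.626 × 10⁻³⁴ / 1.980 × 10⁻²⁴ = 3.35 × 10⁻¹⁰ m = 335 pm.

λ = 335 pm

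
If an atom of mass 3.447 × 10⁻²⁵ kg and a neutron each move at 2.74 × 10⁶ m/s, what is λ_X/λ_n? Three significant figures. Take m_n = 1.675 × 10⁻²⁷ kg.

λ_X/λ_n = 4.86 × 10⁻³

At fixed v, p = mv so λ = h/(mv) ∝ 1/m.
λ_X/λ_n = m_n/m_X = 1.675 × 10⁻²⁷/3.447 × 10⁻²⁵ = 4.86 × 10⁻³.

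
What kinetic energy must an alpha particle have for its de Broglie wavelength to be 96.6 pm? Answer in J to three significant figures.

p = h/λ = 6.626 × 10⁻³⁴ / 9.660 × 10⁻¹¹ = 6.859 × 10⁻²⁴ kg·m/s.
KE = p²/(2m) = (6.859 × 10⁻²⁴)² / (2 × 6.645 × 10⁻²⁷) = 3.540 × 10⁻²¹ J = 3.54 × 10⁻²¹ J.

KE = 3.54 × 10⁻²¹ J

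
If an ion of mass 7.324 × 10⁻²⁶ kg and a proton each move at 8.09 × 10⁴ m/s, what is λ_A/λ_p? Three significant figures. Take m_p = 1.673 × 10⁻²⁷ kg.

λ_A/λ_p = 0.0228

At fixed v, p = mv so λ = h/(mv) ∝ 1/m.
λ_A/λ_p = m_p/m_A = 1.673 × 10⁻²⁷/7.324 × 10⁻²⁶ = 0.0228.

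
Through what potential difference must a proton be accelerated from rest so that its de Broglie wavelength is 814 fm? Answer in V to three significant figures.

V = 1240 V

p = h/λ = 6.626 × 10⁻³⁴ / 8.140 × 10⁻¹³ = 8.140 × 10⁻²² kg·m/s.
KE = p²/(2m) = 1.980 × 10⁻¹⁶ J.
V = KE/e = 1.980 × 10⁻¹⁶ / (1.602 × 10⁻¹⁹) = 1240 V.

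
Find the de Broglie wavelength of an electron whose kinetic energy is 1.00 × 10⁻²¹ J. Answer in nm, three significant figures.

p = √(2mKE) = √(2 × 9.109 × 10⁻³¹ × 1.000 × 10⁻²¹) = 4.268 × 10⁻²⁶ kg·m/s.
λ = h/p = 6.626 × 10⁻³⁴ / 4.268 × 10⁻²⁶ = 1.55 × 10⁻⁸ m = 15.5 nm.

λ = 15.5 nm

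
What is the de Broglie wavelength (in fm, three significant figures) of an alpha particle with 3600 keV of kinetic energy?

λ = 7.57 fm

KE = 3600 keV = 5.767 × 10⁻¹³ J.
p = √(2mKE) = √(2 × 6.645 × 10⁻²⁷ × 5.767 × 10⁻¹³) = 8.755 × 10⁻²⁰ kg·m/s.
λ = h/p = 6.626 × 10⁻³⁴ / 8.755 × 10⁻²⁰ = 7.57 × 10⁻¹⁵ m = 7.57 fm.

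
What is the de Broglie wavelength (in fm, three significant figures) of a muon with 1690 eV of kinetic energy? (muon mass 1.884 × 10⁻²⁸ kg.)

λ = 2070 fm

KE = 1690 eV = 2.707 × 10⁻¹⁶ J.
p = √(2mKE) = √(2 × 1.884 × 10⁻²⁸ × 2.707 × 10⁻¹⁶) = 3.194 × 10⁻²² kg·m/s.
λ = h/p = 6.626 × 10⁻³⁴ / 3.194 × 10⁻²² = 2.07 × 10⁻¹² m = 2070 fm.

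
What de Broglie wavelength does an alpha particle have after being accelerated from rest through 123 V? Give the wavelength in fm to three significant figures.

λ = 916 fm

KE = 2eV = 2 × 1.602 × 10⁻¹⁹ × 123.0 = 3.941 × 10⁻¹⁷ J.
p = √(2mKE) = √(2 × 6.645 × 10⁻²⁷ × 3.941 × 10⁻¹⁷) = 7.237 × 10⁻²² kg·m/s.
λ = h/p = 6.626 × 10⁻³⁴ / 7.237 × 10⁻²² = 9.16 × 10⁻¹³ m = 916 fm.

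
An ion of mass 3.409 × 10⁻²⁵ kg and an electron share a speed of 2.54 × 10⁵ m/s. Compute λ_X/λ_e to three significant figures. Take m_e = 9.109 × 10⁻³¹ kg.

λ_X/λ_e = 2.67 × 10⁻⁶

At fixed v, p = mv so λ = h/(mv) ∝ 1/m.
λ_X/λ_e = m_e/m_X = 9.109 × 10⁻³¹/3.409 × 10⁻²⁵ = 2.67 × 10⁻⁶.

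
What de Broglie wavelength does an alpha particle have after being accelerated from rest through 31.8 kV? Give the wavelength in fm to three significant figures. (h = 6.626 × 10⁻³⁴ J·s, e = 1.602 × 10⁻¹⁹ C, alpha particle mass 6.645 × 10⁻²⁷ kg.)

KE = 2eV = 2 × 1.602 × 10⁻¹⁹ × 3.180 × 10⁴ = 1.019 × 10⁻¹⁴ J.
p = √(2mKE) = √(2 × 6.645 × 10⁻²⁷ × 1.019 × 10⁻¹⁴) = 1.164 × 10⁻²⁰ kg·m/s.
λ = h/p = 6.626 × 10⁻³⁴ / 1.164 × 10⁻²⁰ = 5.69 × 10⁻¹⁴ m = 56.9 fm.

λ = 56.9 fm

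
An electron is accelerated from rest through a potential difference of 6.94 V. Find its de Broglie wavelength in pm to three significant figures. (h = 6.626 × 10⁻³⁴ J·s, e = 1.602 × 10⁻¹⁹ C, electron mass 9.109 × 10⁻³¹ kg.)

λ = 466 pm

KE = eV = 1.602 × 10⁻¹⁹ × 6.940 = 1.112 × 10⁻¹⁸ J.
p = √(2mKE) = √(2 × 9.109 × 10⁻³¹ × 1.112 × 10⁻¹⁸) = 1.423 × 10⁻²⁴ kg·m/s.
λ = h/p = 6.626 × 10⁻³⁴ / 1.423 × 10⁻²⁴ = 4.66 × 10⁻¹⁰ m = 466 pm.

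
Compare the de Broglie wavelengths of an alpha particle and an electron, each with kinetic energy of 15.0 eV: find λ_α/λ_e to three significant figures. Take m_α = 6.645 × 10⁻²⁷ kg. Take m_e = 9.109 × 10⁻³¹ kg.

λ_α/λ_e = 0.0117

At fixed KE, p = √(2mKE) so λ = h/p ∝ 1/√m.
λ_α/λ_e = √(m_e/m_α) = √(9.109 × 10⁻³¹/6.645 × 10⁻²⁷) = √(1.371 × 10⁻⁴) = 0.0117.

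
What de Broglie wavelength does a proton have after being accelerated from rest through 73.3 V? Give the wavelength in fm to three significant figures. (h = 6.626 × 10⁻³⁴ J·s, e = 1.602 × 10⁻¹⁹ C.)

λ = 3340 fm

KE = eV = 1.602 × 10⁻¹⁹ × 73.30 = 1.174 × 10⁻¹⁷ J.
p = √(2mKE) = √(2 × 1.673 × 10⁻²⁷ × 1.174 × 10⁻¹⁷) = 1.982 × 10⁻²² kg·m/s.
λ = h/p = 6.626 × 10⁻³⁴ / 1.982 × 10⁻²² = 3.34 × 10⁻¹² m = 3340 fm.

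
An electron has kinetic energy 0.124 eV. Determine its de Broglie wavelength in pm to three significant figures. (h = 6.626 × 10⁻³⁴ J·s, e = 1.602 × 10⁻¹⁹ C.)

λ = 3480 pm

KE = 0.124 eV = 1.986 × 10⁻²⁰ J.
p = √(2mKE) = √(2 × 9.109 × 10⁻³¹ × 1.986 × 10⁻²⁰) = 1.902 × 10⁻²⁵ kg·m/s.
λ = h/p = 6.626 × 10⁻³⁴ / 1.902 × 10⁻²⁵ = 3.48 × 10⁻⁹ m = 3480 pm.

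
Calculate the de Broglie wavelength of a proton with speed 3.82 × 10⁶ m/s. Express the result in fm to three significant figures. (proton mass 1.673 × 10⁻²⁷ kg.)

λ = 104 fm

p = mv = 1.673 × 10⁻²⁷ × 3.82 × 10⁶ = 6.391 × 10⁻²¹ kg·m/s.
λ = h/p = 6.626 × 10⁻³⁴ / 6.391 × 10⁻²¹ = 1.04 × 10⁻¹³ m = 104 fm.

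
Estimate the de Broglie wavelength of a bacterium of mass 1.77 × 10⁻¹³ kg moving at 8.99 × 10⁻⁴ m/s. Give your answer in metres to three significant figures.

λ = 4.16 × 10⁻¹⁸ m

p = mv = 1.77 × 10⁻¹³ × 8.99 × 10⁻⁴ = 1.591 × 10⁻¹⁶ kg·m/s.
λ = h/p = 6.626 × 10⁻³⁴ / 1.591 × 10⁻¹⁶ = 4.16 × 10⁻¹⁸ m.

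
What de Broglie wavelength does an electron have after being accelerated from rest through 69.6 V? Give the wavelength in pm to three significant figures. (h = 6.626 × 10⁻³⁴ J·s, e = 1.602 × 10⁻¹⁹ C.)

KE = eV = 1.602 × 10⁻¹⁹ × 69.60 = 1.115 × 10⁻¹⁷ J.
p = √(2mKE) = √(2 × 9.109 × 10⁻³¹ × 1.115 × 10⁻¹⁷) = 4.507 × 10⁻²⁴ kg·m/s.
λ = h/p = 6.626 × 10⁻³⁴ / 4.507 × 10⁻²⁴ = 1.47 × 10⁻¹⁰ m = 147 pm.

λ = 147 pm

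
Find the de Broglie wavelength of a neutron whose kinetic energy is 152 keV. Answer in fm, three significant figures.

KE = 152 keV = 2.435 × 10⁻¹⁴ J.
p = √(2mKE) = √(2 × 1.675 × 10⁻²⁷ × 2.435 × 10⁻¹⁴) = 9.032 × 10⁻²¹ kg·m/s.
λ = h/p = 6.626 × 10⁻³⁴ / 9.032 × 10⁻²¹ = 7.34 × 10⁻¹⁴ m = 73.4 fm.

λ = 73.4 fm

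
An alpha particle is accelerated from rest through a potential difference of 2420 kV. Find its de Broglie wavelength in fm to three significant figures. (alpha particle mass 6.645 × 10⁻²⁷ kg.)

KE = 2eV = 2 × 1.602 × 10⁻¹⁹ × 2.420 × 10⁶ = 7.754 × 10⁻¹³ J.
p = √(2mKE) = √(2 × 6.645 × 10⁻²⁷ × 7.754 × 10⁻¹³) = 1.015 × 10⁻¹⁹ kg·m/s.
λ = h/p = 6.626 × 10⁻³⁴ / 1.015 × 10⁻¹⁹ = 6.53 × 10⁻¹⁵ m = 6.53 fm.

λ = 6.53 fm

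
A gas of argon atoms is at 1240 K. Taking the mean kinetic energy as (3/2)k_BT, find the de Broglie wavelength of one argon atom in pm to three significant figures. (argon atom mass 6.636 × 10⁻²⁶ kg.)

λ = 11.3 pm

KE = (3/2)k_BT = 1.5 × 1.381 × 10⁻²³ × 1240 = 2.569 × 10⁻²⁰ J.
p = √(2mKE) = √(2 × 6.636 × 10⁻²⁶ × 2.569 × 10⁻²⁰) = 5.839 × 10⁻²³ kg·m/s.
λ = h/p = 1.13 × 10⁻¹¹ m = 11.3 pm.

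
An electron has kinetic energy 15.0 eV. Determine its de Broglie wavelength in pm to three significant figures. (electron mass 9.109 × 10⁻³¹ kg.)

λ = 317 pm

KE = 15.0 eV = 2.403 × 10⁻¹⁸ J.
p = √(2mKE) = √(2 × 9.109 × 10⁻³¹ × 2.403 × 10⁻¹⁸) = 2.092 × 10⁻²⁴ kg·m/s.
λ = h/p = 6.626 × 10⁻³⁴ / 2.092 × 10⁻²⁴ = 3.17 × 10⁻¹⁰ m = 317 pm.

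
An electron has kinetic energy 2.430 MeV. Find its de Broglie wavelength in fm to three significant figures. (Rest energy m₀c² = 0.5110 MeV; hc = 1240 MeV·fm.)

λ = 428 fm

Total energy E = KE + m₀c² = 2.430 + 0.5110 = 2.9410 MeV.
(pc)² = E² − (m₀c²)² = (2.9410)² − (0.5110)² = 8.388 MeV², so pc = 2.896 MeV.
λ = hc/(pc) = 1240 MeV·fm / 2.896 MeV = 428 fm.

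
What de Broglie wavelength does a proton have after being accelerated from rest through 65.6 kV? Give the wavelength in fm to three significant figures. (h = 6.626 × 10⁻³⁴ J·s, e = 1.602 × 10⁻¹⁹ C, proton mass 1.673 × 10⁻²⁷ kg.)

λ = 112 fm

KE = eV = 1.602 × 10⁻¹⁹ × 6.560 × 10⁴ = 1.051 × 10⁻¹⁴ J.
p = √(2mKE) = √(2 × 1.673 × 10⁻²⁷ × 1.051 × 10⁻¹⁴) = 5.930 × 10⁻²¹ kg·m/s.
λ = h/p = 6.626 × 10⁻³⁴ / 5.930 × 10⁻²¹ = 1.12 × 10⁻¹³ m = 112 fm.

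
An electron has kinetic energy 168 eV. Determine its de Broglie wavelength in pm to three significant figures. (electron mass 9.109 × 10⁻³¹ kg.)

KE = 168 eV = 2.691 × 10⁻¹⁷ J.
p = √(2mKE) = √(2 × 9.109 × 10⁻³¹ × 2.691 × 10⁻¹⁷) = 7.002 × 10⁻²⁴ kg·m/s.
λ = h/p = 6.626 × 10⁻³⁴ / 7.002 × 10⁻²⁴ = 9.46 × 10⁻¹¹ m = 94.6 pm.

λ = 94.6 pm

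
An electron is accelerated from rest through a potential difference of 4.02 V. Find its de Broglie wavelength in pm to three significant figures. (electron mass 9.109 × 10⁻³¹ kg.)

KE = eV = 1.602 × 10⁻¹⁹ × 4.020 = 6.440 × 10⁻¹⁹ J.
p = √(2mKE) = √(2 × 9.109 × 10⁻³¹ × 6.440 × 10⁻¹⁹) = 1.083 × 10⁻²⁴ kg·m/s.
λ = h/p = 6.626 × 10⁻³⁴ / 1.083 × 10⁻²⁴ = 6.12 × 10⁻¹⁰ m = 612 pm.

λ = 612 pm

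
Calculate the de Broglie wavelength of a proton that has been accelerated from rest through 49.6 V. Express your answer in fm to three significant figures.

λ = 4060 fm

KE = eV = 1.602 × 10⁻¹⁹ × 49.60 = 7.946 × 10⁻¹⁸ J.
p = √(2mKE) = √(2 × 1.673 × 10⁻²⁷ × 7.946 × 10⁻¹⁸) = 1.631 × 10⁻²² kg·m/s.
λ = h/p = 6.626 × 10⁻³⁴ / 1.631 × 10⁻²² = 4.06 × 10⁻¹² m = 4060 fm.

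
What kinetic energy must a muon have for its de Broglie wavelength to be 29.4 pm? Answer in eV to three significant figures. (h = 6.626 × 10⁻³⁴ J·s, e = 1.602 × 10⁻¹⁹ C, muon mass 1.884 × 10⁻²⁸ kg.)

KE = 8.41 eV

p = h/λ = 6.626 × 10⁻³⁴ / 2.940 × 10⁻¹¹ = 2.254 × 10⁻²³ kg·m/s.
KE = p²/(2m) = (2.254 × 10⁻²³)² / (2 × 1.884 × 10⁻²⁸) = 1.348 × 10⁻¹⁸ J = 8.41 eV.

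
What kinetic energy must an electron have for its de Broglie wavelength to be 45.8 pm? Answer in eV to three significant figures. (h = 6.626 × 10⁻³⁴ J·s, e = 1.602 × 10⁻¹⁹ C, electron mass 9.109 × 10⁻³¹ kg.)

KE = 717 eV

p = h/λ = 6.626 × 10⁻³⁴ / 4.580 × 10⁻¹¹ = 1.447 × 10⁻²³ kg·m/s.
KE = p²/(2m) = (1.447 × 10⁻²³)² / (2 × 9.109 × 10⁻³¹) = 1.149 × 10⁻¹⁶ J = 717 eV.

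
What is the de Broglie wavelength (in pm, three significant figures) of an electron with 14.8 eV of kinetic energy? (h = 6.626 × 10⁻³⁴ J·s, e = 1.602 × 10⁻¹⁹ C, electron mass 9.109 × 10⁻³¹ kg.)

λ = 319 pm

KE = 14.8 eV = 2.371 × 10⁻¹⁸ J.
p = √(2mKE) = √(2 × 9.109 × 10⁻³¹ × 2.371 × 10⁻¹⁸) = 2.078 × 10⁻²⁴ kg·m/s.
λ = h/p = 6.626 × 10⁻³⁴ / 2.078 × 10⁻²⁴ = 3.19 × 10⁻¹⁰ m = 319 pm.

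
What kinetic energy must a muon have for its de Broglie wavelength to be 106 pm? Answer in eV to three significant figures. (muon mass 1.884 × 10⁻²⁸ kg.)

KE = 0.647 eV

p = h/λ = 6.626 × 10⁻³⁴ / 1.060 × 10⁻¹⁰ = 6.251 × 10⁻²⁴ kg·m/s.
KE = p²/(2m) = (6.251 × 10⁻²⁴)² / (2 × 1.884 × 10⁻²⁸) = 1.037 × 10⁻¹⁹ J = 0.647 eV.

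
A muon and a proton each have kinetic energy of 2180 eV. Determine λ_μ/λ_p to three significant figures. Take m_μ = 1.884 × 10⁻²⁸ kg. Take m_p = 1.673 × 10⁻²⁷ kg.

At fixed KE, p = √(2mKE) so λ = h/p ∝ 1/√m.
λ_μ/λ_p = √(m_p/m_μ) = √(1.673 × 10⁻²⁷/1.884 × 10⁻²⁸) = √(8.880) = 2.98.

λ_μ/λ_p = 2.98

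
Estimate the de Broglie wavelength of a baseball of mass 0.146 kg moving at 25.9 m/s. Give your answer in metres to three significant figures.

λ = 1.75 × 10⁻³⁴ m

p = mv = 0.146 × 25.9 = 3.781 kg·m/s.
λ = h/p = 6.626 × 10⁻³⁴ / 3.781 = 1.75 × 10⁻³⁴ m.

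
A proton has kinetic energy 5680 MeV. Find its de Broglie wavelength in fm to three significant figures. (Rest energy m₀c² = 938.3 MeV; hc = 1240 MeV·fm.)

Total energy E = KE + m₀c² = 5680 + 938.3 = 6618.3 MeV.
(pc)² = E² − (m₀c²)² = (6618.3)² − (938.3)² = 4.292 × 10⁷ MeV², so pc = 6551 MeV.
λ = hc/(pc) = 1240 MeV·fm / 6551 MeV = 0.189 fm.

λ = 0.189 fm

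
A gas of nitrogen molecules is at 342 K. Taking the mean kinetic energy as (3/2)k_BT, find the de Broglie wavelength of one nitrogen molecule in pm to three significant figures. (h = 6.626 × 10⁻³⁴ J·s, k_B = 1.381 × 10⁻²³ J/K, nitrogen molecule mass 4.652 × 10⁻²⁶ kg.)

λ = 25.8 pm

KE = (3/2)k_BT = 1.5 × 1.381 × 10⁻²³ × 342 = 7.085 × 10⁻²¹ J.
p = √(2mKE) = √(2 × 4.652 × 10⁻²⁶ × 7.085 × 10⁻²¹) = 2.567 × 10⁻²³ kg·m/s.
λ = h/p = 2.58 × 10⁻¹¹ m = 25.8 pm.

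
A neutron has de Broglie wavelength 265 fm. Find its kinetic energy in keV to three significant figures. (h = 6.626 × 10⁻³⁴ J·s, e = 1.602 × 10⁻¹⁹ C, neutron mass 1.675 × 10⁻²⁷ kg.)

KE = 11.6 keV

p = h/λ = 6.626 × 10⁻³⁴ / 2.650 × 10⁻¹³ = 2.500 × 10⁻²¹ kg·m/s.
KE = p²/(2m) = (2.500 × 10⁻²¹)² / (2 × 1.675 × 10⁻²⁷) = 1.866 × 10⁻¹⁵ J = 11.6 keV.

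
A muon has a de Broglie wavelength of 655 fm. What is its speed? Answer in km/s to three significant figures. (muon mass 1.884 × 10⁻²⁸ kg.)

p = h/λ = 6.626 × 10⁻³⁴ / 6.550 × 10⁻¹³ = 1.012 × 10⁻²¹ kg·m/s.
v = p/m = 1.012 × 10⁻²¹ / 1.884 × 10⁻²⁸ = 5.37 × 10⁶ m/s = 5370 km/s.

v = 5370 km/s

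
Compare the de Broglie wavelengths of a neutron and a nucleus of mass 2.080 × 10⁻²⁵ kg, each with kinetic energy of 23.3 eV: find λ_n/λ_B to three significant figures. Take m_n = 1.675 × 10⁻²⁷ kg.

At fixed KE, p = √(2mKE) so λ = h/p ∝ 1/√m.
λ_n/λ_B = √(m_B/m_n) = √(2.080 × 10⁻²⁵/1.675 × 10⁻²⁷) = √(124.2) = 11.1.

λ_n/λ_B = 11.1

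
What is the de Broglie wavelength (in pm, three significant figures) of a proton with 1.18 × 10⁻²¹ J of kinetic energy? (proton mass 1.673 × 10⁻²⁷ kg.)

λ = 333 pm

p = √(2mKE) = √(2 × 1.673 × 10⁻²⁷ × 1.180 × 10⁻²¹) = 1.987 × 10⁻²⁴ kg·m/s.
λ = h/p = 6.626 × 10⁻³⁴ / 1.987 × 10⁻²⁴ = 3.33 × 10⁻¹⁰ m = 333 pm.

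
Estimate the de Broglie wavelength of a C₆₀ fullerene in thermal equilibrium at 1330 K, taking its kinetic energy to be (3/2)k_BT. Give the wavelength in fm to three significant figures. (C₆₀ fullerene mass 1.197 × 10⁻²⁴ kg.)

λ = 2580 fm

KE = (3/2)k_BT = 1.5 × 1.381 × 10⁻²³ × 1330 = 2.755 × 10⁻²⁰ J.
p = √(2mKE) = √(2 × 1.197 × 10⁻²⁴ × 2.755 × 10⁻²⁰) = 2.568 × 10⁻²² kg·m/s.
λ = h/p = 2.58 × 10⁻¹² m = 2580 fm.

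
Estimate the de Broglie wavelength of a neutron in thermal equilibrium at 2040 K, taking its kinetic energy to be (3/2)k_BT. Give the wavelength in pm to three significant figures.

λ = 55.7 pm

KE = (3/2)k_BT = 1.5 × 1.381 × 10⁻²³ × 2040 = 4.226 × 10⁻²⁰ J.
p = √(2mKE) = √(2 × 1.675 × 10⁻²⁷ × 4.226 × 10⁻²⁰) = 1.190 × 10⁻²³ kg·m/s.
λ = h/p = 5.57 × 10⁻¹¹ m = 55.7 pm.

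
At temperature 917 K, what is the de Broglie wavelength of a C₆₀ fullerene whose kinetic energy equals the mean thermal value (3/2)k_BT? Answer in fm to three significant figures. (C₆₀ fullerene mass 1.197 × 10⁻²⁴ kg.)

KE = (3/2)k_BT = 1.5 × 1.381 × 10⁻²³ × 917 = 1.900 × 10⁻²⁰ J.
p = √(2mKE) = √(2 × 1.197 × 10⁻²⁴ × 1.900 × 10⁻²⁰) = 2.133 × 10⁻²² kg·m/s.
λ = h/p = 3.11 × 10⁻¹² m = 3110 fm.

λ = 3110 fm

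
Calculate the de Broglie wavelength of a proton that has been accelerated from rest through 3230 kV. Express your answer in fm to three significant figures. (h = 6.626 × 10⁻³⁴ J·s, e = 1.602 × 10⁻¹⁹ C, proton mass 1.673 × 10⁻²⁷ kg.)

λ = 15.9 fm

KE = eV = 1.602 × 10⁻¹⁹ × 3.230 × 10⁶ = 5.174 × 10⁻¹³ J.
p = √(2mKE) = √(2 × 1.673 × 10⁻²⁷ × 5.174 × 10⁻¹³) = 4.161 × 10⁻²⁰ kg·m/s.
λ = h/p = 6.626 × 10⁻³⁴ / 4.161 × 10⁻²⁰ = 1.59 × 10⁻¹⁴ m = 15.9 fm.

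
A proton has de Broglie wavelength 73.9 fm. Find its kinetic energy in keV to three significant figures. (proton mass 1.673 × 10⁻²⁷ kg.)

p = h/λ = 6.626 × 10⁻³⁴ / 7.390 × 10⁻¹⁴ = 8.966 × 10⁻²¹ kg·m/s.
KE = p²/(2m) = (8.966 × 10⁻²¹)² / (2 × 1.673 × 10⁻²⁷) = 2.403 × 10⁻¹⁴ J = 150 keV.

KE = 150 keV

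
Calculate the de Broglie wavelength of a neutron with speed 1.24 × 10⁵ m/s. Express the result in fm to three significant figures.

p = mv = 1.675 × 10⁻²⁷ × 1.24 × 10⁵ = 2.077 × 10⁻²² kg·m/s.
λ = h/p = 6.626 × 10⁻³⁴ / 2.077 × 10⁻²² = 3.19 × 10⁻¹² m = 3190 fm.

λ = 3190 fm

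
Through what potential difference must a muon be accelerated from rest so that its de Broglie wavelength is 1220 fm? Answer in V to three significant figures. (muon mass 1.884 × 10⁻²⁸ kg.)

p = h/λ = 6.626 × 10⁻³⁴ / 1.220 × 10⁻¹² = 5.431 × 10⁻²² kg·m/s.
KE = p²/(2m) = 7.828 × 10⁻¹⁶ J.
V = KE/e = 7.828 × 10⁻¹⁶ / (1.602 × 10⁻¹⁹) = 4890 V.

V = 4890 V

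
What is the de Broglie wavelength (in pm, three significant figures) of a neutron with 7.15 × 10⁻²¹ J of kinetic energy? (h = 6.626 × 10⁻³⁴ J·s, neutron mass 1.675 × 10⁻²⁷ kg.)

p = √(2mKE) = √(2 × 1.675 × 10⁻²⁷ × 7.150 × 10⁻²¹) = 4.894 × 10⁻²⁴ kg·m/s.
λ = h/p = 6.626 × 10⁻³⁴ / 4.894 × 10⁻²⁴ = 1.35 × 10⁻¹⁰ m = 135 pm.

λ = 135 pm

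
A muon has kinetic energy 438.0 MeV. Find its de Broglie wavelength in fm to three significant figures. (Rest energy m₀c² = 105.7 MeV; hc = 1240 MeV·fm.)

Total energy E = KE + m₀c² = 438.0 + 105.7 = 543.7 MeV.
(pc)² = E² − (m₀c²)² = (543.7)² − (105.7)² = 2.844 × 10⁵ MeV², so pc = 533.3 MeV.
λ = hc/(pc) = 1240 MeV·fm / 533.3 MeV = 2.33 fm.

λ = 2.33 fm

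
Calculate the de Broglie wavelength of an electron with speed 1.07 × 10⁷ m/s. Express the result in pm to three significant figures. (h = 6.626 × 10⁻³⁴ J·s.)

λ = 68.0 pm

p = mv = 9.109 × 10⁻³¹ × 1.07 × 10⁷ = 9.747 × 10⁻²⁴ kg·m/s.
λ = h/p = 6.626 × 10⁻³⁴ / 9.747 × 10⁻²⁴ = 6.80 × 10⁻¹¹ m = 68.0 pm.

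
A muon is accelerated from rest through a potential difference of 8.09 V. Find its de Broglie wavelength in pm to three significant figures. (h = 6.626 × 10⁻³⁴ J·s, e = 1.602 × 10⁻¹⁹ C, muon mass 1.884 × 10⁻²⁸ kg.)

λ = 30.0 pm

KE = eV = 1.602 × 10⁻¹⁹ × 8.090 = 1.296 × 10⁻¹⁸ J.
p = √(2mKE) = √(2 × 1.884 × 10⁻²⁸ × 1.296 × 10⁻¹⁸) = 2.210 × 10⁻²³ kg·m/s.
λ = h/p = 6.626 × 10⁻³⁴ / 2.210 × 10⁻²³ = 3.00 × 10⁻¹¹ m = 30.0 pm.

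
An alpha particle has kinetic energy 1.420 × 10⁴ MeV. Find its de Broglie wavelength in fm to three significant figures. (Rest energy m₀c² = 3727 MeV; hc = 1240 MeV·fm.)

Total energy E = KE + m₀c² = 1.420 × 10⁴ + 3727 = 17927 MeV.
(pc)² = E² − (m₀c²)² = (17927)² − (3727)² = 3.075 × 10⁸ MeV², so pc = 1.754 × 10⁴ MeV.
λ = hc/(pc) = 1240 MeV·fm / 1.754 × 10⁴ MeV = 0.0707 fm.

λ = 0.0707 fm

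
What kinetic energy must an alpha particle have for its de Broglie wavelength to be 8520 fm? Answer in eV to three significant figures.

KE = 2.84 eV

p = h/λ = 6.626 × 10⁻³⁴ / 8.520 × 10⁻¹² = 7.777 × 10⁻²³ kg·m/s.
KE = p²/(2m) = (7.777 × 10⁻²³)² / (2 × 6.645 × 10⁻²⁷) = 4.551 × 10⁻¹⁹ J = 2.84 eV.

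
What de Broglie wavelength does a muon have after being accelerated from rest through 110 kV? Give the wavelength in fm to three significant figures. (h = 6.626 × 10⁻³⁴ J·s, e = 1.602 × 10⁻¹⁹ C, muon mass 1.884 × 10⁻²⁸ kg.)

KE = eV = 1.602 × 10⁻¹⁹ × 1.100 × 10⁵ = 1.762 × 10⁻¹⁴ J.
p = √(2mKE) = √(2 × 1.884 × 10⁻²⁸ × 1.762 × 10⁻¹⁴) = 2.577 × 10⁻²¹ kg·m/s.
λ = h/p = 6.626 × 10⁻³⁴ / 2.577 × 10⁻²¹ = 2.57 × 10⁻¹³ m = 257 fm.

λ = 257 fm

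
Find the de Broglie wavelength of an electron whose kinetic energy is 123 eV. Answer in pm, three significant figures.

λ = 111 pm

KE = 123 eV = 1.970 × 10⁻¹⁷ J.
p = √(2mKE) = √(2 × 9.109 × 10⁻³¹ × 1.970 × 10⁻¹⁷) = 5.991 × 10⁻²⁴ kg·m/s.
λ = h/p = 6.626 × 10⁻³⁴ / 5.991 × 10⁻²⁴ = 1.11 × 10⁻¹⁰ m = 111 pm.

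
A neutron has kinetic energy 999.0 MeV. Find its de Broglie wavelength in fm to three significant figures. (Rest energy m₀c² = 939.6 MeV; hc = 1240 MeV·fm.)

Total energy E = KE + m₀c² = 999.0 + 939.6 = 1938.6 MeV.
(pc)² = E² − (m₀c²)² = (1938.6)² − (939.6)² = 2.875 × 10⁶ MeV², so pc = 1696 MeV.
λ = hc/(pc) = 1240 MeV·fm / 1696 MeV = 0.731 fm.

λ = 0.731 fm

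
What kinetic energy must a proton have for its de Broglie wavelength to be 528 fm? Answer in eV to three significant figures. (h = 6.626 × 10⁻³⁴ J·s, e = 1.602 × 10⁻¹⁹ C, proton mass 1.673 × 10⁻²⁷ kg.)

KE = 2940 eV

p = h/λ = 6.626 × 10⁻³⁴ / 5.280 × 10⁻¹³ = 1.255 × 10⁻²¹ kg·m/s.
KE = p²/(2m) = (1.255 × 10⁻²¹)² / (2 × 1.673 × 10⁻²⁷) = 4.707 × 10⁻¹⁶ J = 2940 eV.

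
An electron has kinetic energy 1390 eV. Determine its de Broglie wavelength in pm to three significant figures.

λ = 32.9 pm

KE = 1390 eV = 2.227 × 10⁻¹⁶ J.
p = √(2mKE) = √(2 × 9.109 × 10⁻³¹ × 2.227 × 10⁻¹⁶) = 2.014 × 10⁻²³ kg·m/s.
λ = h/p = 6.626 × 10⁻³⁴ / 2.014 × 10⁻²³ = 3.29 × 10⁻¹¹ m = 32.9 pm.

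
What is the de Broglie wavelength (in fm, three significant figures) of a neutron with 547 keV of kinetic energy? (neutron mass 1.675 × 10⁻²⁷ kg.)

λ = 38.7 fm

KE = 547 keV = 8.763 × 10⁻¹⁴ J.
p = √(2mKE) = √(2 × 1.675 × 10⁻²⁷ × 8.763 × 10⁻¹⁴) = 1.713 × 10⁻²⁰ kg·m/s.
λ = h/p = 6.626 × 10⁻³⁴ / 1.713 × 10⁻²⁰ = 3.87 × 10⁻¹⁴ m = 38.7 fm.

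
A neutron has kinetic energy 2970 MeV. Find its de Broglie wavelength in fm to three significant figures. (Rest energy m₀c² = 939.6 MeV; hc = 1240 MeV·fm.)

λ = 0.327 fm

Total energy E = KE + m₀c² = 2970 + 939.6 = 3909.6 MeV.
(pc)² = E² − (m₀c²)² = (3909.6)² − (939.6)² = 1.440 × 10⁷ MeV², so pc = 3795 MeV.
λ = hc/(pc) = 1240 MeV·fm / 3795 MeV = 0.327 fm.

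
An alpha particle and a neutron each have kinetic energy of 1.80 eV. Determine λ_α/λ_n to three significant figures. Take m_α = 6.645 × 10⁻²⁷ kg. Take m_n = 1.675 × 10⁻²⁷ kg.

At fixed KE, p = √(2mKE) so λ = h/p ∝ 1/√m.
λ_α/λ_n = √(m_n/m_α) = √(1.675 × 10⁻²⁷/6.645 × 10⁻²⁷) = √(0.2521) = 0.502.

λ_α/λ_n = 0.502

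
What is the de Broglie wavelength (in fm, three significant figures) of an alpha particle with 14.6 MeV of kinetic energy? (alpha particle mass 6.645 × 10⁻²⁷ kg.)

KE = 14.6 MeV = 2.339 × 10⁻¹² J.
p = √(2mKE) = √(2 × 6.645 × 10⁻²⁷ × 2.339 × 10⁻¹²) = 1.763 × 10⁻¹⁹ kg·m/s.
λ = h/p = 6.626 × 10⁻³⁴ / 1.763 × 10⁻¹⁹ = 3.76 × 10⁻¹⁵ m = 3.76 fm.

λ = 3.76 fm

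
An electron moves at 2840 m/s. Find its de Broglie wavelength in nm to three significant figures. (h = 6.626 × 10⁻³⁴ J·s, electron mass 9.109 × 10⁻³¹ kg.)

λ = 256 nm

p = mv = 9.109 × 10⁻³¹ × 2840 = 2.587 × 10⁻²⁷ kg·m/s.
λ = h/p = 6.626 × 10⁻³⁴ / 2.587 × 10⁻²⁷ = 2.56 × 10⁻⁷ m = 256 nm.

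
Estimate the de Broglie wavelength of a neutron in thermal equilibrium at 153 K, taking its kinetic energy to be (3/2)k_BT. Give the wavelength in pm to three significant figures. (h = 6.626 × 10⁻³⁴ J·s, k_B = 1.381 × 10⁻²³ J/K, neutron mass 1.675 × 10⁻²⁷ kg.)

KE = (3/2)k_BT = 1.5 × 1.381 × 10⁻²³ × 153 = 3.169 × 10⁻²¹ J.
p = √(2mKE) = √(2 × 1.675 × 10⁻²⁷ × 3.169 × 10⁻²¹) = 3.258 × 10⁻²⁴ kg·m/s.
λ = h/p = 2.03 × 10⁻¹⁰ m = 203 pm.

λ = 203 pm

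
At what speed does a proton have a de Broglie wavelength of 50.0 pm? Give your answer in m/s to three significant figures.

v = 7920 m/s

p = h/λ = 6.626 × 10⁻³⁴ / 5.000 × 10⁻¹¹ = 1.325 × 10⁻²³ kg·m/s.
v = p/m = 1.325 × 10⁻²³ / 1.673 × 10⁻²⁷ = 7.92 × 10³ m/s = 7920 m/s.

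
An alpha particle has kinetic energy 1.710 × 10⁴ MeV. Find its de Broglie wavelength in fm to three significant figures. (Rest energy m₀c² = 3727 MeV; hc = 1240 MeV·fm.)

λ = 0.0605 fm

Total energy E = KE + m₀c² = 1.710 × 10⁴ + 3727 = 20827 MeV.
(pc)² = E² − (m₀c²)² = (20827)² − (3727)² = 4.199 × 10⁸ MeV², so pc = 2.049 × 10⁴ MeV.
λ = hc/(pc) = 1240 MeV·fm / 2.049 × 10⁴ MeV = 0.0605 fm.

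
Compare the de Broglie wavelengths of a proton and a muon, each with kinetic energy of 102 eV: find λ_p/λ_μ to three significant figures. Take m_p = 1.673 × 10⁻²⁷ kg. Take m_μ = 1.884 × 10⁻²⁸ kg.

λ_p/λ_μ = 0.336

At fixed KE, p = √(2mKE) so λ = h/p ∝ 1/√m.
λ_p/λ_μ = √(m_μ/m_p) = √(1.884 × 10⁻²⁸/1.673 × 10⁻²⁷) = √(0.1126) = 0.336.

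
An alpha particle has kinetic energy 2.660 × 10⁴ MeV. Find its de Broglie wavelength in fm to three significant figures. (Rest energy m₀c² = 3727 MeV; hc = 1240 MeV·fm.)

Total energy E = KE + m₀c² = 2.660 × 10⁴ + 3727 = 30327 MeV.
(pc)² = E² − (m₀c²)² = (30327)² − (3727)² = 9.058 × 10⁸ MeV², so pc = 3.010 × 10⁴ MeV.
λ = hc/(pc) = 1240 MeV·fm / 3.010 × 10⁴ MeV = 0.0412 fm.

λ = 0.0412 fm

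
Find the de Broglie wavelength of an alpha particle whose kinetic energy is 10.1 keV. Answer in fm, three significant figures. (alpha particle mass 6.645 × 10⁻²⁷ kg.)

KE = 10.1 keV = 1.618 × 10⁻¹⁵ J.
p = √(2mKE) = √(2 × 6.645 × 10⁻²⁷ × 1.618 × 10⁻¹⁵) = 4.637 × 10⁻²¹ kg·m/s.
λ = h/p = 6.626 × 10⁻³⁴ / 4.637 × 10⁻²¹ = 1.43 × 10⁻¹³ m = 143 fm.

λ = 143 fm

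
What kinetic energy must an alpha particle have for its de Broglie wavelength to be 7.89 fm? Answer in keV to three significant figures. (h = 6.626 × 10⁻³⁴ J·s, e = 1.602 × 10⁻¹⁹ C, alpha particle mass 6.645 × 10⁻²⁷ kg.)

p = h/λ = 6.626 × 10⁻³⁴ / 7.890 × 10⁻¹⁵ = 8.398 × 10⁻²⁰ kg·m/s.
KE = p²/(2m) = (8.398 × 10⁻²⁰)² / (2 × 6.645 × 10⁻²⁷) = 5.307 × 10⁻¹³ J = 3310 keV.

KE = 3310 keV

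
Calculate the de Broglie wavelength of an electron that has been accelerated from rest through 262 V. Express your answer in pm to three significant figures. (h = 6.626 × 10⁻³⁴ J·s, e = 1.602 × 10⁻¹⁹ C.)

KE = eV = 1.602 × 10⁻¹⁹ × 262.0 = 4.197 × 10⁻¹⁷ J.
p = √(2mKE) = √(2 × 9.109 × 10⁻³¹ × 4.197 × 10⁻¹⁷) = 8.744 × 10⁻²⁴ kg·m/s.
λ = h/p = 6.626 × 10⁻³⁴ / 8.744 × 10⁻²⁴ = 7.58 × 10⁻¹¹ m = 75.8 pm.

λ = 75.8 pm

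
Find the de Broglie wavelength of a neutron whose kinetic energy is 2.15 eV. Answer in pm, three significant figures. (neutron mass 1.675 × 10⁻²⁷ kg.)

KE = 2.15 eV = 3.444 × 10⁻¹⁹ J.
p = √(2mKE) = √(2 × 1.675 × 10⁻²⁷ × 3.444 × 10⁻¹⁹) = 3.397 × 10⁻²³ kg·m/s.
λ = h/p = 6.626 × 10⁻³⁴ / 3.397 × 10⁻²³ = 1.95 × 10⁻¹¹ m = 19.5 pm.

λ = 19.5 pm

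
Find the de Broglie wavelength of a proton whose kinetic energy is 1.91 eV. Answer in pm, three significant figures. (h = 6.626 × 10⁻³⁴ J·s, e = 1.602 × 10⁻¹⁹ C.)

λ = 20.7 pm

KE = 1.91 eV = 3.060 × 10⁻¹⁹ J.
p = √(2mKE) = √(2 × 1.673 × 10⁻²⁷ × 3.060 × 10⁻¹⁹) = 3.200 × 10⁻²³ kg·m/s.
λ = h/p = 6.626 × 10⁻³⁴ / 3.200 × 10⁻²³ = 2.07 × 10⁻¹¹ m = 20.7 pm.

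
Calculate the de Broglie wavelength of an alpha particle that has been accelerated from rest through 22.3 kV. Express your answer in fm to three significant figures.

KE = 2eV = 2 × 1.602 × 10⁻¹⁹ × 2.230 × 10⁴ = 7.145 × 10⁻¹⁵ J.
p = √(2mKE) = √(2 × 6.645 × 10⁻²⁷ × 7.145 × 10⁻¹⁵) = 9.745 × 10⁻²¹ kg·m/s.
λ = h/p = 6.626 × 10⁻³⁴ / 9.745 × 10⁻²¹ = 6.80 × 10⁻¹⁴ m = 68.0 fm.

λ = 68.0 fm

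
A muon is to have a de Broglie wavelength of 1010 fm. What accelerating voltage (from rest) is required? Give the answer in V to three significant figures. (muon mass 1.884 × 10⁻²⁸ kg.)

p = h/λ = 6.626 × 10⁻³⁴ / 1.010 × 10⁻¹² = 6.560 × 10⁻²² kg·m/s.
KE = p²/(2m) = 1.142 × 10⁻¹⁵ J.
V = KE/e = 1.142 × 10⁻¹⁵ / (1.602 × 10⁻¹⁹) = 7130 V.

V = 7130 V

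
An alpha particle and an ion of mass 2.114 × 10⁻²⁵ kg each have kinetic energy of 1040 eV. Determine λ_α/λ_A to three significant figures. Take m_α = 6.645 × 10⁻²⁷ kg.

At fixed KE, p = √(2mKE) so λ = h/p ∝ 1/√m.
λ_α/λ_A = √(m_A/m_α) = √(2.114 × 10⁻²⁵/6.645 × 10⁻²⁷) = √(31.81) = 5.64.

λ_α/λ_A = 5.64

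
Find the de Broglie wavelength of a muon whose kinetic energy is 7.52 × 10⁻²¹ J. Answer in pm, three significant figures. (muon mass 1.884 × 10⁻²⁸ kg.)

λ = 394 pm

p = √(2mKE) = √(2 × 1.884 × 10⁻²⁸ × 7.520 × 10⁻²¹) = 1.683 × 10⁻²⁴ kg·m/s.
λ = h/p = 6.626 × 10⁻³⁴ / 1.683 × 10⁻²⁴ = 3.94 × 10⁻¹⁰ m = 394 pm.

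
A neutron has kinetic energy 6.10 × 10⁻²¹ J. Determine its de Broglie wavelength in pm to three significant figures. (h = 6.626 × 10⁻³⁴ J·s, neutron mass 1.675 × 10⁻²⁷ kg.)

λ = 147 pm

p = √(2mKE) = √(2 × 1.675 × 10⁻²⁷ × 6.100 × 10⁻²¹) = 4.521 × 10⁻²⁴ kg·m/s.
λ = h/p = 6.626 × 10⁻³⁴ / 4.521 × 10⁻²⁴ = 1.47 × 10⁻¹⁰ m = 147 pm.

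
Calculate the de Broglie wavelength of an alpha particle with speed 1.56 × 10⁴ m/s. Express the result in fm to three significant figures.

p = mv = 6.645 × 10⁻²⁷ × 1.56 × 10⁴ = 1.037 × 10⁻²² kg·m/s.
λ = h/p = 6.626 × 10⁻³⁴ / 1.037 × 10⁻²² = 6.39 × 10⁻¹² m = 6390 fm.

λ = 6390 fm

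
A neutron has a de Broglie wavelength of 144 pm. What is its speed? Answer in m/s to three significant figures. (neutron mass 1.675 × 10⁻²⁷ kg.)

p = h/λ = 6.626 × 10⁻³⁴ / 1.440 × 10⁻¹⁰ = 4.601 × 10⁻²⁴ kg·m/s.
v = p/m = 4.601 × 10⁻²⁴ / 1.675 × 10⁻²⁷ = 2.75 × 10³ m/s = 2750 m/s.

v = 2750 m/s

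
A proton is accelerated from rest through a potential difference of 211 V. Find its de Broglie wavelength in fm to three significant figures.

KE = eV = 1.602 × 10⁻¹⁹ × 211.0 = 3.380 × 10⁻¹⁷ J.
p = √(2mKE) = √(2 × 1.673 × 10⁻²⁷ × 3.380 × 10⁻¹⁷) = 3.363 × 10⁻²² kg·m/s.
λ = h/p = 6.626 × 10⁻³⁴ / 3.363 × 10⁻²² = 1.97 × 10⁻¹² m = 1970 fm.

λ = 1970 fm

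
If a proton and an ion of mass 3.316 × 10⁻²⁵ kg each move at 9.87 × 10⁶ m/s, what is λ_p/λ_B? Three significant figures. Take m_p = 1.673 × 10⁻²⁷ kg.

At fixed v, p = mv so λ = h/(mv) ∝ 1/m.
λ_p/λ_B = m_B/m_p = 3.316 × 10⁻²⁵/1.673 × 10⁻²⁷ = 198.

λ_p/λ_B = 198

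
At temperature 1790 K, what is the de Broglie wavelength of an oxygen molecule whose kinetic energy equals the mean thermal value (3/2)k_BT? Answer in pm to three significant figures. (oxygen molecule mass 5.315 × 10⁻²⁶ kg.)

KE = (3/2)k_BT = 1.5 × 1.381 × 10⁻²³ × 1790 = 3.708 × 10⁻²⁰ J.
p = √(2mKE) = √(2 × 5.315 × 10⁻²⁶ × 3.708 × 10⁻²⁰) = 6.278 × 10⁻²³ kg·m/s.
λ = h/p = 1.06 × 10⁻¹¹ m = 10.6 pm.

λ = 10.6 pm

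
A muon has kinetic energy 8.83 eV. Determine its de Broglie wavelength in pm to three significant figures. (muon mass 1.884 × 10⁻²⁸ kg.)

λ = 28.7 pm

KE = 8.83 eV = 1.415 × 10⁻¹⁸ J.
p = √(2mKE) = √(2 × 1.884 × 10⁻²⁸ × 1.415 × 10⁻¹⁸) = 2.309 × 10⁻²³ kg·m/s.
λ = h/p = 6.626 × 10⁻³⁴ / 2.309 × 10⁻²³ = 2.87 × 10⁻¹¹ m = 28.7 pm.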